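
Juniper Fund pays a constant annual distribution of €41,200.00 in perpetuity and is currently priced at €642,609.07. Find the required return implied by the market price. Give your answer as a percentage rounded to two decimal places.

6.41%

P = C/r ⇒ r = C/P = €41,200.00/€642,609.07 = 0.064114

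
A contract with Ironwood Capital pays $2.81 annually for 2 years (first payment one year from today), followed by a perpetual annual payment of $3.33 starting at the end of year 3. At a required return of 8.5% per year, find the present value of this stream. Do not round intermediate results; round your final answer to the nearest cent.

PV of 2-year annuity: $2.81 × [1 − (1+0.085)^−2] / 0.085 = 4.97683
Perpetuity value at year 2: $3.33 / 0.085 = 39.17647
PV of perpetuity: 39.17647 / (1+0.085)^2 = 33.27866
Total PV = 4.97683 + 33.27866 = 38.25549

$38.26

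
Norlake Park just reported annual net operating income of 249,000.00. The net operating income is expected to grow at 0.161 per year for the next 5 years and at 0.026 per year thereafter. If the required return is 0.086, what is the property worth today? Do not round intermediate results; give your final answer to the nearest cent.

7473718.91

D_1 = 289089.00000
D_2 = 335632.32900
D_3 = 389669.13397
D_4 = 452405.86454
D_5 = 525243.20873
Terminal value at year 5: TV = D_5×(1+g_2)/(r−g_2) = 538899.53216/0.06 = 8981658.86926
P_0 = D_1/(1+r)^1 + D_2/(1+r)^2 + D_3/(1+r)^3 + D_4/(1+r)^4 + D_5/(1+r)^5 + TV/(1+r)^5
    = 266196.13260 + 284579.84341 + 304233.14751 + 325243.72400 + 347705.30715 + 5945760.75225 = 7473718.90693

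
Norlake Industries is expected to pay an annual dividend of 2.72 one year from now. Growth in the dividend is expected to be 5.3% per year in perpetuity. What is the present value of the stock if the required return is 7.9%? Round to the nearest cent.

Growing perpetuity: P = D₁ / (r − g) = 2.7200 / (0.079 − 0.053) = 104.62

104.62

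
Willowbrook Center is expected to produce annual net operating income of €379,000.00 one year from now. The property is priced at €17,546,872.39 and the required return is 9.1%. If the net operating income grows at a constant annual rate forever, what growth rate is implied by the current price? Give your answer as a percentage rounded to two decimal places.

P = D₁/(r−g) ⇒ g = r − D₁/P = 0.091 − €379,000.00/€17,546,872.39 = 0.069401

6.94%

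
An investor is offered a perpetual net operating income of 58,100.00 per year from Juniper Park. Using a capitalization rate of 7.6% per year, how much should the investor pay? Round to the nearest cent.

764473.68

Level perpetuity: PV = C / r = 58,100.00 / 0.076 = 764,473.68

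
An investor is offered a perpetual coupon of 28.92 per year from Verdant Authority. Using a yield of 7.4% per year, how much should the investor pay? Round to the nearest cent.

Level perpetuity: PV = C / r = 28.92 / 0.074 = 390.81

390.81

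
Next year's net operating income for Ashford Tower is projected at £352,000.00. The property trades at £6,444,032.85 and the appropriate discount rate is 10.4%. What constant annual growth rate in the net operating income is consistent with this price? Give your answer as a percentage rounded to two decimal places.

4.94%

P = D₁/(r−g) ⇒ g = r − D₁/P = 0.104 − £352,000.00/£6,444,032.85 = 0.049376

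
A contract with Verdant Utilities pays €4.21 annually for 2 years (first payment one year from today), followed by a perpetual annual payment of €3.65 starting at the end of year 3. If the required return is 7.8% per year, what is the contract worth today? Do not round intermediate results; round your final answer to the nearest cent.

€47.80

PV of 2-year annuity: €4.21 × [1 − (1+0.078)^−2] / 0.078 = 7.52818
Perpetuity value at year 2: €3.65 / 0.078 = 46.79487
PV of perpetuity: 46.79487 / (1+0.078)^2 = 40.26806
Total PV = 7.52818 + 40.26806 = 47.79625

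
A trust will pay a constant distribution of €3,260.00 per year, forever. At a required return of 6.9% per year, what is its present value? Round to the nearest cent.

Level perpetuity: PV = C / r = €3,260.00 / 0.069 = €47,246.38

€47246.38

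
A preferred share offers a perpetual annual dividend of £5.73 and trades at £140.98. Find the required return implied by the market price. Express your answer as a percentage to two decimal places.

4.06%

P = C/r ⇒ r = C/P = £5.73/£140.98 = 0.040644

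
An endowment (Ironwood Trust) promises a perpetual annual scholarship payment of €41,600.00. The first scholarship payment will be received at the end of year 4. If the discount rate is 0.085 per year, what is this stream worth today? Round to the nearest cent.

Value at end of year 3: C / r = €41,600.00 / 0.085 = €489,411.7647
Discount to today: PV = €489,411.7647 / (1 + 0.085)^3 = €489,411.7647 / 1.277289 = €383,164.43

€383164.43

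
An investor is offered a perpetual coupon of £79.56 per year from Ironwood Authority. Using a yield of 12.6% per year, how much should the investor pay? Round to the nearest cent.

Level perpetuity: PV = C / r = £79.56 / 0.126 = £631.43

£631.43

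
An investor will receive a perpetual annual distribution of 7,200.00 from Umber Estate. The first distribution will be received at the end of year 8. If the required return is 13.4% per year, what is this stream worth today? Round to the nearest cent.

22281.08

Value at end of year 7: C / r = 7,200.00 / 0.134 = 53,731.3433
Discount to today: PV = 53,731.3433 / (1 + 0.134)^7 = 53,731.3433 / 2.411523 = 22,281.08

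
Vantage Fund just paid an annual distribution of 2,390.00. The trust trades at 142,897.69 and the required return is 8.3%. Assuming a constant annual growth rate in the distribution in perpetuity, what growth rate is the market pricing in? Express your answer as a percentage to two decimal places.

P = D₀(1+g)/(r−g) ⇒ P(r−g) = D₀(1+g) ⇒ g(P+D₀) = P·r − D₀
g = (P·r − D₀)/(P + D₀) = (142,897.69×0.083 − 2,390.00) / (142,897.69 + 2,390.00) = 0.065185

6.52%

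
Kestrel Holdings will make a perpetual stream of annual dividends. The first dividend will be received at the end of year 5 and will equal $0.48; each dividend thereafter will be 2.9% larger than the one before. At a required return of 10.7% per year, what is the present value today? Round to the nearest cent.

$4.10

Value at end of year 4: C₁ / (r − g) = $0.48 / (0.107 − 0.029) = $6.1538
Discount to today: PV = $6.1538 / (1 + 0.107)^4 = $6.1538 / 1.501725 = $4.10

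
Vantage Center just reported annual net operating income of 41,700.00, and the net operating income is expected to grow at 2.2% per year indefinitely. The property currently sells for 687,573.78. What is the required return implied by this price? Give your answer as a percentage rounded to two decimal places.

D₁ = 41,700.00 × 1.022 = 42,617.4000
P = D₁/(r − g) ⇒ r = D₁/P + g = 42,617.4000/687,573.78 + 0.022 = 0.061982 + 0.022 = 0.083982

8.40%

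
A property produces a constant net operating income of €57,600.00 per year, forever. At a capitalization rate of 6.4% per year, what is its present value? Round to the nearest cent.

Level perpetuity: PV = C / r = €57,600.00 / 0.064 = €900,000.00

€900000.00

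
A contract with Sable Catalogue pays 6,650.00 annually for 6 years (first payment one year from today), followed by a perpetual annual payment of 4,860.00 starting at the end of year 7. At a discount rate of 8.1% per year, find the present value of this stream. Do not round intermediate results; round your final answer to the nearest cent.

PV of 6-year annuity: 6,650.00 × [1 − (1+0.081)^−6] / 0.081 = 30649.11093
Perpetuity value at year 6: 4,860.00 / 0.081 = 60000.00000
PV of perpetuity: 60000.00000 / (1+0.081)^6 = 37600.80013
Total PV = 30649.11093 + 37600.80013 = 68249.91106

68249.91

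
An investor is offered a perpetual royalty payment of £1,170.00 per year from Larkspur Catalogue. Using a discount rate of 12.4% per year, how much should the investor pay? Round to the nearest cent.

£9435.48

Level perpetuity: PV = C / r = £1,170.00 / 0.124 = £9,435.48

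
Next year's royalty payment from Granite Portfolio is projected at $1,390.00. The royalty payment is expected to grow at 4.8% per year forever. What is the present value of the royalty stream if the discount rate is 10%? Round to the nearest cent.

Growing perpetuity: P = D₁ / (r − g) = $1,390.0000 / (0.1 − 0.048) = $26,730.77

$26730.77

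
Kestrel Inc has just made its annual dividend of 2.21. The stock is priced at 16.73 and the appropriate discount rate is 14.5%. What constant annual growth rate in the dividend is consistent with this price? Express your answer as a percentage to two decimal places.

P = D₀(1+g)/(r−g) ⇒ P(r−g) = D₀(1+g) ⇒ g(P+D₀) = P·r − D₀
g = (P·r − D₀)/(P + D₀) = (16.73×0.145 − 2.21) / (16.73 + 2.21) = 0.011397

1.14%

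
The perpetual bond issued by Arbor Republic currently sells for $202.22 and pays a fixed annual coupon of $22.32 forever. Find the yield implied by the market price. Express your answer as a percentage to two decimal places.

11.04%

P = C/r ⇒ r = C/P = $22.32/$202.22 = 0.110375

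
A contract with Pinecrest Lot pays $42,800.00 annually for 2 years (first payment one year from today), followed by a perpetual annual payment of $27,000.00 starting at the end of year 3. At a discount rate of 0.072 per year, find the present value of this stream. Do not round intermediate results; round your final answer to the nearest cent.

PV of 2-year annuity: $42,800.00 × [1 − (1+0.072)^−2] / 0.072 = 77169.19136
Perpetuity value at year 2: $27,000.00 / 0.072 = 375000.00000
PV of perpetuity: 375000.00000 / (1+0.072)^2 = 326318.50078
Total PV = 77169.19136 + 326318.50078 = 403487.69214

$403487.69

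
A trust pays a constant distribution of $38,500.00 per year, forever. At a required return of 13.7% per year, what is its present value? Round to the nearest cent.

Level perpetuity: PV = C / r = $38,500.00 / 0.137 = $281,021.90

$281021.90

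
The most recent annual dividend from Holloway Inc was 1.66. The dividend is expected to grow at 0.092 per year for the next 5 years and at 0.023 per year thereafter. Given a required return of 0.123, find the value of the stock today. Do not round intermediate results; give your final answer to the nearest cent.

22.40

D_1 = 1.81272
D_2 = 1.97949
D_3 = 2.16160
D_4 = 2.36047
D_5 = 2.57763
Terminal value at year 5: TV = D_5×(1+g_2)/(r−g_2) = 2.63692/0.1 = 26.36920
P_0 = D_1/(1+r)^1 + D_2/(1+r)^2 + D_3/(1+r)^3 + D_4/(1+r)^4 + D_5/(1+r)^5 + TV/(1+r)^5
    = 1.61418 + 1.56962 + 1.52629 + 1.48416 + 1.44319 + 14.76380 = 22.40122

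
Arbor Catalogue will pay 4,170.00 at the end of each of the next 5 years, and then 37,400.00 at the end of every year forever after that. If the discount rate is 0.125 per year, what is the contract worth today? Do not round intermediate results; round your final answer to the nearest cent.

180882.31

PV of 5-year annuity: 4,170.00 × [1 − (1+0.125)^−5] / 0.125 = 14847.56998
Perpetuity value at year 5: 37,400.00 / 0.125 = 299200.00000
PV of perpetuity: 299200.00000 / (1+0.125)^5 = 166034.74403
Total PV = 14847.56998 + 166034.74403 = 180882.31401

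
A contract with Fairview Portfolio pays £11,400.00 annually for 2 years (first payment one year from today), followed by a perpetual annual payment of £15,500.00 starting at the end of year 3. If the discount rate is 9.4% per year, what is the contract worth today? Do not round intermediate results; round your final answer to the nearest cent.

£157720.20

PV of 2-year annuity: £11,400.00 × [1 − (1+0.094)^−2] / 0.094 = 19945.58987
Perpetuity value at year 2: £15,500.00 / 0.094 = 164893.61702
PV of perpetuity: 164893.61702 / (1+0.094)^2 = 137774.61325
Total PV = 19945.58987 + 137774.61325 = 157720.20312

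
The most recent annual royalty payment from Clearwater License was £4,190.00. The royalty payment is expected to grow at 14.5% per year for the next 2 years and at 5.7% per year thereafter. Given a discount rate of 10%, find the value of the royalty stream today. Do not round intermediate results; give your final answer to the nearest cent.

£120496.60

D_1 = 4797.55000
D_2 = 5493.19475
Terminal value at year 2: TV = D_2×(1+g_2)/(r−g_2) = 5806.30685/0.043 = 135030.39188
P_0 = D_1/(1+r)^1 + D_2/(1+r)^2 + TV/(1+r)^2
    = 4361.40909 + 4539.83037 + 111595.36519 = 120496.60465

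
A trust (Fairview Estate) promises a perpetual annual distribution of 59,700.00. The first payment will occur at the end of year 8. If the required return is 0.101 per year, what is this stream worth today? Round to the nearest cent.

Value at end of year 7: C / r = 59,700.00 / 0.101 = 591,089.1089
Discount to today: PV = 591,089.1089 / (1 + 0.101)^7 = 591,089.1089 / 1.961152 = 301,398.94

301398.94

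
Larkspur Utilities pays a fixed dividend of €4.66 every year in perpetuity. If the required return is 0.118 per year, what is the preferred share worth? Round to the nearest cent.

Level perpetuity: PV = C / r = €4.66 / 0.118 = €39.49

€39.49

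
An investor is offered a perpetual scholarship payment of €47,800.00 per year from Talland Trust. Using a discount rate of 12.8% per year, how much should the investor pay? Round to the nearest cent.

Level perpetuity: PV = C / r = €47,800.00 / 0.128 = €373,437.50

€373437.50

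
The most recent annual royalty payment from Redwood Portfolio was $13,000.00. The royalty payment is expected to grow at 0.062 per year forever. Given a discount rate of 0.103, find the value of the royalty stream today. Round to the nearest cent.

D₁ = D₀ × (1 + g) = $13,000.00 × 1.062 = $13,806.0000
Growing perpetuity: P = D₁ / (r − g) = $13,806.0000 / (0.103 − 0.062) = $336,731.71

$336731.71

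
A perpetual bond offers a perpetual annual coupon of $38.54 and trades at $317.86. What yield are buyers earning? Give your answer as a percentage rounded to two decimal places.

12.12%

P = C/r ⇒ r = C/P = $38.54/$317.86 = 0.121248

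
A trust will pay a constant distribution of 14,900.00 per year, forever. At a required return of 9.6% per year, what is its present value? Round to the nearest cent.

Level perpetuity: PV = C / r = 14,900.00 / 0.096 = 155,208.33

155208.33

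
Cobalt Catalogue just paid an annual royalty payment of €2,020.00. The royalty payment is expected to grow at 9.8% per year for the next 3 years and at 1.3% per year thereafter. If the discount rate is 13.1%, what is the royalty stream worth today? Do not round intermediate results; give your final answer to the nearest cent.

€21580.31

D_1 = 2217.96000
D_2 = 2435.32008
D_3 = 2673.98145
Terminal value at year 3: TV = D_3×(1+g_2)/(r−g_2) = 2708.74321/0.118 = 22955.45090
P_0 = D_1/(1+r)^1 + D_2/(1+r)^2 + D_3/(1+r)^3 + TV/(1+r)^3
    = 1961.06101 + 1903.84172 + 1848.29196 + 15867.11660 = 21580.31129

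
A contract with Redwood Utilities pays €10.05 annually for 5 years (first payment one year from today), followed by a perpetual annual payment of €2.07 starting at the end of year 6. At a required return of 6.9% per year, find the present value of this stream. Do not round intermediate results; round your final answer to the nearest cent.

PV of 5-year annuity: €10.05 × [1 − (1+0.069)^−5] / 0.069 = 41.31755
Perpetuity value at year 5: €2.07 / 0.069 = 30.00000
PV of perpetuity: 30.00000 / (1+0.069)^5 = 21.48982
Total PV = 41.31755 + 21.48982 = 62.80737

€62.81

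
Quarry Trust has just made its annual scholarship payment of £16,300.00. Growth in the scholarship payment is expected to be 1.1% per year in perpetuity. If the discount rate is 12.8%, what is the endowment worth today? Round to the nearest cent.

£140848.72

D₁ = D₀ × (1 + g) = £16,300.00 × 1.011 = £16,479.3000
Growing perpetuity: P = D₁ / (r − g) = £16,479.3000 / (0.128 − 0.011) = £140,848.72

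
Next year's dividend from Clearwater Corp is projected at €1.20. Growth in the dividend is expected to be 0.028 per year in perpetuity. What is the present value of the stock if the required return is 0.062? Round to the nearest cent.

€35.29

Growing perpetuity: P = D₁ / (r − g) = €1.2000 / (0.062 − 0.028) = €35.29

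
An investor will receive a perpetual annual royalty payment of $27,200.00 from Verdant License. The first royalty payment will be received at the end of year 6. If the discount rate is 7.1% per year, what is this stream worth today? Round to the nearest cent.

$271871.20

Value at end of year 5: C / r = $27,200.00 / 0.071 = $383,098.5915
Discount to today: PV = $383,098.5915 / (1 + 0.071)^5 = $383,098.5915 / 1.409118 = $271,871.20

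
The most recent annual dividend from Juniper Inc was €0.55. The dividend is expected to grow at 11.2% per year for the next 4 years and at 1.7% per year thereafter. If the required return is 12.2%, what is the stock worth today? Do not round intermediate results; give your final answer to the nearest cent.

D_1 = 0.61160
D_2 = 0.68010
D_3 = 0.75627
D_4 = 0.84097
Terminal value at year 4: TV = D_4×(1+g_2)/(r−g_2) = 0.85527/0.105 = 8.14542
P_0 = D_1/(1+r)^1 + D_2/(1+r)^2 + D_3/(1+r)^3 + D_4/(1+r)^4 + TV/(1+r)^4
    = 0.54510 + 0.54024 + 0.53542 + 0.53065 + 5.13975 = 7.29117

€7.29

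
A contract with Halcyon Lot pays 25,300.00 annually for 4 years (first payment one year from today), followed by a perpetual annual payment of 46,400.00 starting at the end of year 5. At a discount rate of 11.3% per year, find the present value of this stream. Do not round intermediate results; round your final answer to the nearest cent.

PV of 4-year annuity: 25,300.00 × [1 − (1+0.113)^−4] / 0.113 = 77991.74646
Perpetuity value at year 4: 46,400.00 / 0.113 = 410619.46903
PV of perpetuity: 410619.46903 / (1+0.113)^4 = 267583.22256
Total PV = 77991.74646 + 267583.22256 = 345574.96902

345574.97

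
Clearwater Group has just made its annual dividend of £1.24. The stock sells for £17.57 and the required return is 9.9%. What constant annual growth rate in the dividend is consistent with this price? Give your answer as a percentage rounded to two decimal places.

2.66%

P = D₀(1+g)/(r−g) ⇒ P(r−g) = D₀(1+g) ⇒ g(P+D₀) = P·r − D₀
g = (P·r − D₀)/(P + D₀) = (£17.57×0.099 − £1.24) / (£17.57 + £1.24) = 0.026551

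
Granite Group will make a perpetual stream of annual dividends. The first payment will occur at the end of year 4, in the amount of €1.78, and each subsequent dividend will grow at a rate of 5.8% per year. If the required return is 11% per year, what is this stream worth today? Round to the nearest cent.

Value at end of year 3: C₁ / (r − g) = €1.78 / (0.11 − 0.058) = €34.2308
Discount to today: PV = €34.2308 / (1 + 0.11)^3 = €34.2308 / 1.367631 = €25.03

€25.03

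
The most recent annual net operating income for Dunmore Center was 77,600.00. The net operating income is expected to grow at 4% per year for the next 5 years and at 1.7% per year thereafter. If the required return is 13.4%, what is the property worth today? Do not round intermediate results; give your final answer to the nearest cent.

D_1 = 80704.00000
D_2 = 83932.16000
D_3 = 87289.44640
D_4 = 90781.02426
D_5 = 94412.26523
Terminal value at year 5: TV = D_5×(1+g_2)/(r−g_2) = 96017.27374/0.117 = 820660.45927
P_0 = D_1/(1+r)^1 + D_2/(1+r)^2 + D_3/(1+r)^3 + D_4/(1+r)^4 + D_5/(1+r)^5 + TV/(1+r)^5
    = 71167.54850 + 65268.29845 + 59858.05149 + 54896.27297 + 50345.78826 + 437621.08258 = 739157.04224

739157.04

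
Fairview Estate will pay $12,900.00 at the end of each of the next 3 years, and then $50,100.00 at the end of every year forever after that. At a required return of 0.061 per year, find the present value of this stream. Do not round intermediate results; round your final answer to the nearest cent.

PV of 3-year annuity: $12,900.00 × [1 − (1+0.061)^−3] / 0.061 = 34418.15618
Perpetuity value at year 3: $50,100.00 / 0.061 = 821311.47541
PV of perpetuity: 821311.47541 / (1+0.061)^3 = 687640.96189
Total PV = 34418.15618 + 687640.96189 = 722059.11807

$722059.12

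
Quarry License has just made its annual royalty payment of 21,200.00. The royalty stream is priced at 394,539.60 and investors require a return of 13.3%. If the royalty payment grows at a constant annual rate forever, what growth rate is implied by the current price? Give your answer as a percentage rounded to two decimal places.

7.52%

P = D₀(1+g)/(r−g) ⇒ P(r−g) = D₀(1+g) ⇒ g(P+D₀) = P·r − D₀
g = (P·r − D₀)/(P + D₀) = (394,539.60×0.133 − 21,200.00) / (394,539.60 + 21,200.00) = 0.075224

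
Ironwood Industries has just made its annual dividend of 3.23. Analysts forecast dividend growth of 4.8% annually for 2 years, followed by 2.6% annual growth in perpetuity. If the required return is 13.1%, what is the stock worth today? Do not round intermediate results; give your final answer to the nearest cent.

D_1 = 3.38504
D_2 = 3.54752
Terminal value at year 2: TV = D_2×(1+g_2)/(r−g_2) = 3.63976/0.105 = 34.66436
P_0 = D_1/(1+r)^1 + D_2/(1+r)^2 + TV/(1+r)^2
    = 2.99296 + 2.77332 + 27.09929 = 32.86557

32.87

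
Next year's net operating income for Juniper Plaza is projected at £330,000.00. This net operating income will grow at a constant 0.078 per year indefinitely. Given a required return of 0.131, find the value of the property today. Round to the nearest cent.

Growing perpetuity: P = D₁ / (r − g) = £330,000.0000 / (0.131 − 0.078) = £6,226,415.09

£6226415.09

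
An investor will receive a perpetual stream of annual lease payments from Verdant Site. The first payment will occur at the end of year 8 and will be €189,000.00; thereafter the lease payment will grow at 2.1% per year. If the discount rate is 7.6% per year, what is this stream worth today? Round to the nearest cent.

Value at end of year 7: C₁ / (r − g) = €189,000.00 / (0.076 − 0.021) = €3,436,363.6364
Discount to today: PV = €3,436,363.6364 / (1 + 0.076)^7 = €3,436,363.6364 / 1.669882 = €2,057,847.63

€2057847.63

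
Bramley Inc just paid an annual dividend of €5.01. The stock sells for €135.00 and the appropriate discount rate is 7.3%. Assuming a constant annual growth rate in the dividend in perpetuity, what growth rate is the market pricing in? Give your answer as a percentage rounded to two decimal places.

3.46%

P = D₀(1+g)/(r−g) ⇒ P(r−g) = D₀(1+g) ⇒ g(P+D₀) = P·r − D₀
g = (P·r − D₀)/(P + D₀) = (€135.00×0.073 − €5.01) / (€135.00 + €5.01) = 0.034605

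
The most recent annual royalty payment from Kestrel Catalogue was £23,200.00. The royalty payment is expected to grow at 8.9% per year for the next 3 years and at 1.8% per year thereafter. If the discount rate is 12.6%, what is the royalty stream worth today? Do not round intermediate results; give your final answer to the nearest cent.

£262949.99

D_1 = 25264.80000
D_2 = 27513.36720
D_3 = 29962.05688
Terminal value at year 3: TV = D_3×(1+g_2)/(r−g_2) = 30501.37390/0.108 = 282420.12875
P_0 = D_1/(1+r)^1 + D_2/(1+r)^2 + D_3/(1+r)^3 + TV/(1+r)^3
    = 22437.65542 + 21700.36123 + 20987.29430 + 197824.68147 = 262949.99243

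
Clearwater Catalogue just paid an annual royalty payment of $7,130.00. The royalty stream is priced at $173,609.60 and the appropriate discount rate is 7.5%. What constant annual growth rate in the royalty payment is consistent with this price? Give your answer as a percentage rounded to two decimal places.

3.26%

P = D₀(1+g)/(r−g) ⇒ P(r−g) = D₀(1+g) ⇒ g(P+D₀) = P·r − D₀
g = (P·r − D₀)/(P + D₀) = ($173,609.60×0.075 − $7,130.00) / ($173,609.60 + $7,130.00) = 0.032592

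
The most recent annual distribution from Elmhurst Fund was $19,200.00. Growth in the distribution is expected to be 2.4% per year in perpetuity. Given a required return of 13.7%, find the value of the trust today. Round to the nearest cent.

D₁ = D₀ × (1 + g) = $19,200.00 × 1.024 = $19,660.8000
Growing perpetuity: P = D₁ / (r − g) = $19,660.8000 / (0.137 − 0.024) = $173,989.38

$173989.38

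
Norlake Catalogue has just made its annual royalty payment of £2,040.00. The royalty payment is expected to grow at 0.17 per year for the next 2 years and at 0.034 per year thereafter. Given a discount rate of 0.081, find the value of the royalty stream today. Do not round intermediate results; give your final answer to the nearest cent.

D_1 = 2386.80000
D_2 = 2792.55600
Terminal value at year 2: TV = D_2×(1+g_2)/(r−g_2) = 2887.50290/0.047 = 61436.23200
P_0 = D_1/(1+r)^1 + D_2/(1+r)^2 + TV/(1+r)^2
    = 2207.95560 + 2389.73917 + 52574.26185 = 57171.95662

£57171.96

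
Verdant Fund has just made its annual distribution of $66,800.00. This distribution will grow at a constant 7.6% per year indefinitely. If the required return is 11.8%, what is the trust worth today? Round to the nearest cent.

D₁ = D₀ × (1 + g) = $66,800.00 × 1.076 = $71,876.8000
Growing perpetuity: P = D₁ / (r − g) = $71,876.8000 / (0.118 − 0.076) = $1,711,352.38

$1711352.38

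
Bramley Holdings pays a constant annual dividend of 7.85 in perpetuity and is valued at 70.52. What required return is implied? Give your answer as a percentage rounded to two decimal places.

11.13%

P = C/r ⇒ r = C/P = 7.85/70.52 = 0.111316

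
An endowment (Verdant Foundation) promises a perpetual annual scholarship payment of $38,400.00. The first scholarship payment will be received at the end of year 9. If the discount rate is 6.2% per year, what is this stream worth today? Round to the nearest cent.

$382774.86

Value at end of year 8: C / r = $38,400.00 / 0.062 = $619,354.8387
Discount to today: PV = $619,354.8387 / (1 + 0.062)^8 = $619,354.8387 / 1.618066 = $382,774.86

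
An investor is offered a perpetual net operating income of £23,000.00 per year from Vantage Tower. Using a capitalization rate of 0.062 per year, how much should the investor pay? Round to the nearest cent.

Level perpetuity: PV = C / r = £23,000.00 / 0.062 = £370,967.74

£370967.74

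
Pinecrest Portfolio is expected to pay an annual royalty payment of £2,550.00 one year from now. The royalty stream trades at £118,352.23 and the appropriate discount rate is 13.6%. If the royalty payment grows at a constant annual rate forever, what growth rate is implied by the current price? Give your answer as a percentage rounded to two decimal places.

P = D₁/(r−g) ⇒ g = r − D₁/P = 0.136 − £2,550.00/£118,352.23 = 0.114454

11.45%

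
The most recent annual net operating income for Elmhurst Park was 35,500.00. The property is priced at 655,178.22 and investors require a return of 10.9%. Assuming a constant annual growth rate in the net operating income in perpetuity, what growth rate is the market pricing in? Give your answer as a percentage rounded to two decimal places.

P = D₀(1+g)/(r−g) ⇒ P(r−g) = D₀(1+g) ⇒ g(P+D₀) = P·r − D₀
g = (P·r − D₀)/(P + D₀) = (655,178.22×0.109 − 35,500.00) / (655,178.22 + 35,500.00) = 0.051999

5.20%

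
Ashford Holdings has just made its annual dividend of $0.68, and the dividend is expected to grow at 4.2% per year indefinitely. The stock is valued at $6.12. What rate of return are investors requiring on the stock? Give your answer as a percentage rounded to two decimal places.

D₁ = $0.68 × 1.042 = $0.7086
P = D₁/(r − g) ⇒ r = D₁/P + g = $0.7086/$6.12 + 0.042 = 0.115778 + 0.042 = 0.157778

15.78%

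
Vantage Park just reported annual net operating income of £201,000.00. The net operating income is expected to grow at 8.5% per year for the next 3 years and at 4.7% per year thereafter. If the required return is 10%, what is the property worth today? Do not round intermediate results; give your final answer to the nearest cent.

£4397168.99

D_1 = 218085.00000
D_2 = 236622.22500
D_3 = 256735.11412
Terminal value at year 3: TV = D_3×(1+g_2)/(r−g_2) = 268801.66449/0.053 = 5071729.51866
P_0 = D_1/(1+r)^1 + D_2/(1+r)^2 + D_3/(1+r)^3 + TV/(1+r)^3
    = 198259.09091 + 195555.55785 + 192888.89115 + 3810465.45354 = 4397168.99345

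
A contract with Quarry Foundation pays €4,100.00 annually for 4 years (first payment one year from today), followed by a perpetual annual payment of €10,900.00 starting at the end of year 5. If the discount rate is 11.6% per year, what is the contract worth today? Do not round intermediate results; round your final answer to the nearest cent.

€73136.33

PV of 4-year annuity: €4,100.00 × [1 − (1+0.116)^−4] / 0.116 = 12558.77533
Perpetuity value at year 4: €10,900.00 / 0.116 = 93965.51724
PV of perpetuity: 93965.51724 / (1+0.116)^4 = 60577.55357
Total PV = 12558.77533 + 60577.55357 = 73136.32889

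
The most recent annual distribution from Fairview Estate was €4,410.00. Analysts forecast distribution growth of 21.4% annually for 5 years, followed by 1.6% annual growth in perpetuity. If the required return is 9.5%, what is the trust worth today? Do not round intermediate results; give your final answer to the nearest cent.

€125370.22

D_1 = 5353.74000
D_2 = 6499.44036
D_3 = 7890.32060
D_4 = 9578.84920
D_5 = 11628.72293
Terminal value at year 5: TV = D_5×(1+g_2)/(r−g_2) = 11814.78250/0.079 = 149554.20888
P_0 = D_1/(1+r)^1 + D_2/(1+r)^2 + D_3/(1+r)^3 + D_4/(1+r)^4 + D_5/(1+r)^5 + TV/(1+r)^5
    = 4889.26027 + 5420.60454 + 6009.69307 + 6662.80127 + 7386.88652 + 95000.97094 = 125370.21661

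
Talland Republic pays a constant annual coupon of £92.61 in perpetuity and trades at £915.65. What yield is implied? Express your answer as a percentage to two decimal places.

P = C/r ⇒ r = C/P = £92.61/£915.65 = 0.101141

10.11%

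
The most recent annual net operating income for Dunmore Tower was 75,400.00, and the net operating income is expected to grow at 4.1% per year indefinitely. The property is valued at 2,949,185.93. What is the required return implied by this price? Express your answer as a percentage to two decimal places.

D₁ = 75,400.00 × 1.041 = 78,491.4000
P = D₁/(r − g) ⇒ r = D₁/P + g = 78,491.4000/2,949,185.93 + 0.041 = 0.026615 + 0.041 = 0.067615

6.76%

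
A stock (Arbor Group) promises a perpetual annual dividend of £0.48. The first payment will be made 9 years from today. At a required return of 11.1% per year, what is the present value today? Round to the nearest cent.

£1.86

Value at end of year 8: C / r = £0.48 / 0.111 = £4.3243
Discount to today: PV = £4.3243 / (1 + 0.111)^8 = £4.3243 / 2.321200 = £1.86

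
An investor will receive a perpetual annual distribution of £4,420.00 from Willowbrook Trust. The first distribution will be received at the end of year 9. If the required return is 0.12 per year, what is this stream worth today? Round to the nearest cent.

Value at end of year 8: C / r = £4,420.00 / 0.12 = £36,833.3333
Discount to today: PV = £36,833.3333 / (1 + 0.12)^8 = £36,833.3333 / 2.475963 = £14,876.37

£14876.37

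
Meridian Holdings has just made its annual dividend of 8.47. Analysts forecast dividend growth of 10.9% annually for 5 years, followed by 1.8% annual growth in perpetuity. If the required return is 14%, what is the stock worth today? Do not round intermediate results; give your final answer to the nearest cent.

D_1 = 9.39323
D_2 = 10.41709
D_3 = 11.55256
D_4 = 12.81178
D_5 = 14.20827
Terminal value at year 5: TV = D_5×(1+g_2)/(r−g_2) = 14.46402/0.122 = 118.55752
P_0 = D_1/(1+r)^1 + D_2/(1+r)^2 + D_3/(1+r)^3 + D_4/(1+r)^4 + D_5/(1+r)^5 + TV/(1+r)^5
    = 8.23968 + 8.01561 + 7.79765 + 7.58560 + 7.37933 + 61.57506 = 100.59293

100.59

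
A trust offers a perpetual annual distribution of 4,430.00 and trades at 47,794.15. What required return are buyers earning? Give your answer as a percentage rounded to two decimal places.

P = C/r ⇒ r = C/P = 4,430.00/47,794.15 = 0.092689

9.27%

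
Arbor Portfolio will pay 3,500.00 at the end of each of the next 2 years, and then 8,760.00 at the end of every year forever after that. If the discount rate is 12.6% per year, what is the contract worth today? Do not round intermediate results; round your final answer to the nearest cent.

60703.74

PV of 2-year annuity: 3,500.00 × [1 − (1+0.126)^−2] / 0.126 = 5868.87046
Perpetuity value at year 2: 8,760.00 / 0.126 = 69523.80952
PV of perpetuity: 69523.80952 / (1+0.126)^2 = 54834.86518
Total PV = 5868.87046 + 54834.86518 = 60703.73564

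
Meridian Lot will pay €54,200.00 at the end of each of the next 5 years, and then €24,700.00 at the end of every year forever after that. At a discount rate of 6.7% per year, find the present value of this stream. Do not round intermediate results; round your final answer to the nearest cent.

PV of 5-year annuity: €54,200.00 × [1 − (1+0.067)^−5] / 0.067 = 224027.25681
Perpetuity value at year 5: €24,700.00 / 0.067 = 368656.71642
PV of perpetuity: 368656.71642 / (1+0.067)^5 = 266563.11414
Total PV = 224027.25681 + 266563.11414 = 490590.37095

€490590.37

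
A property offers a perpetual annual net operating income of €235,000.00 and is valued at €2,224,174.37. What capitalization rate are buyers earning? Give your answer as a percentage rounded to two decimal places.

10.57%

P = C/r ⇒ r = C/P = €235,000.00/€2,224,174.37 = 0.105657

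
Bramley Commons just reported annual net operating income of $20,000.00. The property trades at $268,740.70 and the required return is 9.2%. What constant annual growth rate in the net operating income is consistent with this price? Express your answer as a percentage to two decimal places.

1.64%

P = D₀(1+g)/(r−g) ⇒ P(r−g) = D₀(1+g) ⇒ g(P+D₀) = P·r − D₀
g = (P·r − D₀)/(P + D₀) = ($268,740.70×0.092 − $20,000.00) / ($268,740.70 + $20,000.00) = 0.016361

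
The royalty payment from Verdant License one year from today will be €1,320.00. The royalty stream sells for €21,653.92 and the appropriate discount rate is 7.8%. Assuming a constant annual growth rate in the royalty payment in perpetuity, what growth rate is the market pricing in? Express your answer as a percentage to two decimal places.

P = D₁/(r−g) ⇒ g = r − D₁/P = 0.078 − €1,320.00/€21,653.92 = 0.017041

1.70%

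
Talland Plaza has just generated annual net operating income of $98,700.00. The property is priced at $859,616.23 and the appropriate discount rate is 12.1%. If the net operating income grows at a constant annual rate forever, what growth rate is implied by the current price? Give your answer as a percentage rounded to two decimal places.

P = D₀(1+g)/(r−g) ⇒ P(r−g) = D₀(1+g) ⇒ g(P+D₀) = P·r − D₀
g = (P·r − D₀)/(P + D₀) = ($859,616.23×0.121 − $98,700.00) / ($859,616.23 + $98,700.00) = 0.005545

0.55%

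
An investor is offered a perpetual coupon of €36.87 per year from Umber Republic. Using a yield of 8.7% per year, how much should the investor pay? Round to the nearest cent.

€423.79

Level perpetuity: PV = C / r = €36.87 / 0.087 = €423.79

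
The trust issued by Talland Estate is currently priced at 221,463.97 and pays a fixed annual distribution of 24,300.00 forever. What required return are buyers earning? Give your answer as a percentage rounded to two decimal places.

10.97%

P = C/r ⇒ r = C/P = 24,300.00/221,463.97 = 0.109724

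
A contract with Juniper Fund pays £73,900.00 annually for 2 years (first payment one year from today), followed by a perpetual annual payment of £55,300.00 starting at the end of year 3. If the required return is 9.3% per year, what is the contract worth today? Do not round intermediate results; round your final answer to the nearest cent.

PV of 2-year annuity: £73,900.00 × [1 − (1+0.093)^−2] / 0.093 = 129471.25055
Perpetuity value at year 2: £55,300.00 / 0.093 = 594623.65591
PV of perpetuity: 594623.65591 / (1+0.093)^2 = 497739.21538
Total PV = 129471.25055 + 497739.21538 = 627210.46593

£627210.47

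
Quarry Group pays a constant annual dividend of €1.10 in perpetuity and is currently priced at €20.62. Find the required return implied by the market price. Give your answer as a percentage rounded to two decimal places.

5.33%

P = C/r ⇒ r = C/P = €1.10/€20.62 = 0.053346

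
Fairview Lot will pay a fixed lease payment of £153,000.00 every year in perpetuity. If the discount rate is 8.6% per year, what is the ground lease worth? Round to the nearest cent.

Level perpetuity: PV = C / r = £153,000.00 / 0.086 = £1,779,069.77

£1779069.77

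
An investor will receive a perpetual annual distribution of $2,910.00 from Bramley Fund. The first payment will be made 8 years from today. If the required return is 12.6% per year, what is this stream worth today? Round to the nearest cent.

Value at end of year 7: C / r = $2,910.00 / 0.126 = $23,095.2381
Discount to today: PV = $23,095.2381 / (1 + 0.126)^7 = $23,095.2381 / 2.294926 = $10,063.61

$10063.61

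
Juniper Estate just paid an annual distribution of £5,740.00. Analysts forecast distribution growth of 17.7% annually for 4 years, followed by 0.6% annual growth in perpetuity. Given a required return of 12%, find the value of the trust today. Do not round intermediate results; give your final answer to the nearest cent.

D_1 = 6755.98000
D_2 = 7951.78846
D_3 = 9359.25502
D_4 = 11015.84316
Terminal value at year 4: TV = D_4×(1+g_2)/(r−g_2) = 11081.93821/0.114 = 97209.98434
P_0 = D_1/(1+r)^1 + D_2/(1+r)^2 + D_3/(1+r)^3 + D_4/(1+r)^4 + TV/(1+r)^4
    = 6032.12500 + 6339.11708 + 6661.73286 + 7000.76747 + 61778.70245 = 87812.44485

£87812.44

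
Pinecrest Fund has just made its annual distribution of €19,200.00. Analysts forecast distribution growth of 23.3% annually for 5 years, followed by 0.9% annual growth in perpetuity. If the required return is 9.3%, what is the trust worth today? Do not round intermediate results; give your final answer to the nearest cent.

D_1 = 23673.60000
D_2 = 29189.54880
D_3 = 35990.71367
D_4 = 44376.54996
D_5 = 54716.28610
Terminal value at year 5: TV = D_5×(1+g_2)/(r−g_2) = 55208.73267/0.084 = 657246.81750
P_0 = D_1/(1+r)^1 + D_2/(1+r)^2 + D_3/(1+r)^3 + D_4/(1+r)^4 + D_5/(1+r)^5 + TV/(1+r)^5
    = 21659.28637 + 24433.57739 + 27563.22134 + 31093.73460 + 35076.46364 + 421335.14062 = 561161.42396

€561161.42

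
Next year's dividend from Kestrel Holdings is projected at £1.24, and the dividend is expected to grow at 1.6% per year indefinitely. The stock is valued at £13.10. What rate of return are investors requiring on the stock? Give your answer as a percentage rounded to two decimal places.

11.07%

P = D₁/(r − g) ⇒ r = D₁/P + g = £1.2400/£13.10 + 0.016 = 0.094656 + 0.016 = 0.110656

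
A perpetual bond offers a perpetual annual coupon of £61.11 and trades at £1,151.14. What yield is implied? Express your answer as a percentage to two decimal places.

5.31%

P = C/r ⇒ r = C/P = £61.11/£1,151.14 = 0.053087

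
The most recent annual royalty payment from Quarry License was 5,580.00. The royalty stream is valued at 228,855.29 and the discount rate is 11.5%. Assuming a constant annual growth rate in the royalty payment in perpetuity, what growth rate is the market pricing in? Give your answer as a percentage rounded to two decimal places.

8.85%

P = D₀(1+g)/(r−g) ⇒ P(r−g) = D₀(1+g) ⇒ g(P+D₀) = P·r − D₀
g = (P·r − D₀)/(P + D₀) = (228,855.29×0.115 − 5,580.00) / (228,855.29 + 5,580.00) = 0.088461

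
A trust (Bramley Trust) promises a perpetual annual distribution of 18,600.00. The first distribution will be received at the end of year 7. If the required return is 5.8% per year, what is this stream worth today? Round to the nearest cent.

228649.86

Value at end of year 6: C / r = 18,600.00 / 0.058 = 320,689.6552
Discount to today: PV = 320,689.6552 / (1 + 0.058)^6 = 320,689.6552 / 1.402536 = 228,649.86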